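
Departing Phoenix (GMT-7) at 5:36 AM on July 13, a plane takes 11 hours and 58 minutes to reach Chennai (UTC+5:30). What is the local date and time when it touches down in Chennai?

Chennai is 12:30 ahead of Phoenix.
After 11 hours and 58 minutes it is 5:34 PM in Phoenix.
Shift by the zone difference: 5:34 PM + 12:30 = 6:04 AM on Jul 14 in Chennai.

6:04 AM on July 14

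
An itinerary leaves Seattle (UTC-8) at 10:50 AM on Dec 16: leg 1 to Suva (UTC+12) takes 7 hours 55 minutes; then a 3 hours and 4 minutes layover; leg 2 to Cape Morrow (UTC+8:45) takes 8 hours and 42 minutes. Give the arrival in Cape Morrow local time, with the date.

Convert departure to UTC: 10:50 AM + 8:00 = 6:50 PM UTC on Dec 16.
Add 7 hours 55 minutes leg 1 → 2:45 AM UTC (Dec 17).
Add 3 hours 4 minutes layover in Suva → 5:49 AM UTC.
Add 8 hours 42 minutes leg 2 → 2:31 PM UTC.
Cape Morrow is UTC+8:45, so local arrival = 2:31 PM + 8:45 = 11:16 PM on Dec 17.

11:16 PM on December 17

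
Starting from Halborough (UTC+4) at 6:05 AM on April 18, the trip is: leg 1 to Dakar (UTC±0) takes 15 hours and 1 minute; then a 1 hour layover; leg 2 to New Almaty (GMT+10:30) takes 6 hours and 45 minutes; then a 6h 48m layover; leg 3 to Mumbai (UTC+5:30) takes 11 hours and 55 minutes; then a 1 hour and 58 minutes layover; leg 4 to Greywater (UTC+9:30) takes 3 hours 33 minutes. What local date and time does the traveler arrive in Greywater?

10:35 AM on Apr 20

Convert departure to UTC: 6:05 AM − 4:00 = 2:05 AM UTC on Apr 18.
Add 15 hours 1 minute leg 1 → 5:06 PM UTC.
Add 1 hour layover in Dakar → 6:06 PM UTC.
Add 6 hours and 45 minutes leg 2 → 12:51 AM UTC (Apr 19).
Add 6 hours 48 minutes layover in New Almaty → 7:39 AM UTC.
Add 11 hours and 55 minutes leg 3 → 7:34 PM UTC.
Add 1 hour 58 minutes layover in Mumbai → 9:32 PM UTC.
Add 3 hours 33 minutes leg 4 → 1:05 AM UTC (Apr 20).
Greywater is UTC+9:30, so local arrival = 1:05 AM + 9:30 = 10:35 AM on Apr 20.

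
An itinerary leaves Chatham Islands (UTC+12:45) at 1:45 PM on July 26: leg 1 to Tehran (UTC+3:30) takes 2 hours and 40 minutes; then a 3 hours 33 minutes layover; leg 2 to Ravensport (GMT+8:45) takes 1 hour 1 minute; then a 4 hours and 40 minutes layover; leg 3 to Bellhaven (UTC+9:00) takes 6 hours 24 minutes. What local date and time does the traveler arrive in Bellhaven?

4:18 AM on Jul 27

Convert departure to UTC: 1:45 PM − 12:45 = 1:00 AM UTC on Jul 26.
Add 2 hours and 40 minutes leg 1 → 3:40 AM UTC.
Add 3 hours and 33 minutes layover in Tehran → 7:13 AM UTC.
Add 1 hour 1 minute leg 2 → 8:14 AM UTC.
Add 4 hours 40 minutes layover in Ravensport → 12:54 PM UTC.
Add 6 hours and 24 minutes leg 3 → 7:18 PM UTC.
Bellhaven is UTC+9:00, so local arrival = 7:18 PM + 9:00 = 4:18 AM on Jul 27.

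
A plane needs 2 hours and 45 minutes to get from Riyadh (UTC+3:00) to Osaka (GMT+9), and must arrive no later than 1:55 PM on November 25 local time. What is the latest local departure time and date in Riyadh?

Target arrival in UTC: 1:55 PM − 9:00 = 4:55 AM on Nov 25.
Subtract 2 hours and 45 minutes → departure 2:10 AM UTC on Nov 25.
Riyadh is UTC+3:00: 2:10 AM + 3:00 = 5:10 AM on Nov 25.

5:10 AM on November 25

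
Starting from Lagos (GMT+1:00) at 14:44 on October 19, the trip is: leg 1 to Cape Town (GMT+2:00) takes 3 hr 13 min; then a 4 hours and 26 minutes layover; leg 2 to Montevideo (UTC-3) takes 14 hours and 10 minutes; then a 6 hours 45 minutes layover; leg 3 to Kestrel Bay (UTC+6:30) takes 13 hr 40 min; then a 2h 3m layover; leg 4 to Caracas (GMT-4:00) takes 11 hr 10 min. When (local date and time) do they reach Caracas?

17:11 on October 21

Convert departure to UTC: 14:44 − 1:00 = 13:44 UTC on Oct 19.
Add 3 hours and 13 minutes leg 1 → 16:57 UTC.
Add 4 hours 26 minutes layover in Cape Town → 21:23 UTC.
Add 14 hours and 10 minutes leg 2 → 11:33 UTC (Oct 20).
Add 6 hours 45 minutes layover in Montevideo → 18:18 UTC.
Add 13 hours 40 minutes leg 3 → 07:58 UTC (Oct 21).
Add 2 hours and 3 minutes layover in Kestrel Bay → 10:01 UTC.
Add 11 hours 10 minutes leg 4 → 21:11 UTC.
Caracas is UTC−4:00, so local arrival = 21:11 − 4:00 = 17:11 on Oct 21.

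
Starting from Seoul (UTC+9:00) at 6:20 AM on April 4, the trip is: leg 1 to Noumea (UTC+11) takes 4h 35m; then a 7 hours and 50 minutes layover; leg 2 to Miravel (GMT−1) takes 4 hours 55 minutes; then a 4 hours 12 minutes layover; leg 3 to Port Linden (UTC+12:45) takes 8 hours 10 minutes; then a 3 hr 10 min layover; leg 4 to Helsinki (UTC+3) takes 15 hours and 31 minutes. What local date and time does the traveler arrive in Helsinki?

Convert departure to UTC: 6:20 AM − 9:00 = 9:20 PM UTC on Apr 3.
Add 4 hours and 35 minutes leg 1 → 1:55 AM UTC (Apr 4).
Add 7 hours 50 minutes layover in Noumea → 9:45 AM UTC.
Add 4 hours 55 minutes leg 2 → 2:40 PM UTC.
Add 4 hours 12 minutes layover in Miravel → 6:52 PM UTC.
Add 8 hours 10 minutes leg 3 → 3:02 AM UTC (Apr 5).
Add 3 hours and 10 minutes layover in Port Linden → 6:12 AM UTC.
Add 15 hours 31 minutes leg 4 → 9:43 PM UTC.
Helsinki is UTC+3:00, so local arrival = 9:43 PM + 3:00 = 12:43 AM on Apr 6.

12:43 AM on Apr 6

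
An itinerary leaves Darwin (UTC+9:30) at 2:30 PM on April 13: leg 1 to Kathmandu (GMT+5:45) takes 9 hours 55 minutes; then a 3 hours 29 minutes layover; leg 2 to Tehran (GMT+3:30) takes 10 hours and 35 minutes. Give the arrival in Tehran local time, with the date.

8:29 AM on April 14

Convert departure to UTC: 2:30 PM − 9:30 = 5:00 AM UTC on Apr 13.
Add 9 hours and 55 minutes leg 1 → 2:55 PM UTC.
Add 3 hours 29 minutes layover in Kathmandu → 6:24 PM UTC.
Add 10 hours and 35 minutes leg 2 → 4:59 AM UTC (Apr 14).
Tehran is UTC+3:30, so local arrival = 4:59 AM + 3:30 = 8:29 AM on Apr 14.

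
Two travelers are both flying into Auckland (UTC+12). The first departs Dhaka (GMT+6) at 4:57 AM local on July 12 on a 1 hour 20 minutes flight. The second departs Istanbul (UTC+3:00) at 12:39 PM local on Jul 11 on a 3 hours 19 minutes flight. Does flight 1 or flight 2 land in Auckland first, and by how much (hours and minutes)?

the second, by 11 hours 19 minutes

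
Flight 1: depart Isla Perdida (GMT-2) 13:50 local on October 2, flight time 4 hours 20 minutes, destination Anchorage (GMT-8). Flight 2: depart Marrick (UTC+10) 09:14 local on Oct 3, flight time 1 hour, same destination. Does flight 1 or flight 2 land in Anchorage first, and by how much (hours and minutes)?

Flight 1 in UTC: 13:50 + 2:00 = 15:50 on Oct 2.
+4 hours and 20 minutes → arrive 20:10 UTC on Oct 2.
Flight 2 in UTC: 09:14 − 10:00 = 23:14 on Oct 2.
+1 hour → arrive 00:14 UTC on Oct 3.
Flight 1 lands earlier by 4 hours 4 minutes.

the first, by 4 hours 4 minutes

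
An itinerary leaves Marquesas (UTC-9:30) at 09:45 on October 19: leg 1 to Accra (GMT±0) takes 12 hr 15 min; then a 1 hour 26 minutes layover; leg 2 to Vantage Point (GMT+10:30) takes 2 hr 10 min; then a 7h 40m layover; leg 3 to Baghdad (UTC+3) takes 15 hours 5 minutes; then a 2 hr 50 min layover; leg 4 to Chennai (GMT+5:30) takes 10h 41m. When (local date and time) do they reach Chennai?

04:52 on October 22

Convert departure to UTC: 09:45 + 9:30 = 19:15 UTC on Oct 19.
Add 12 hours and 15 minutes leg 1 → 07:30 UTC (Oct 20).
Add 1 hour and 26 minutes layover in Accra → 08:56 UTC.
Add 2 hours and 10 minutes leg 2 → 11:06 UTC.
Add 7 hours and 40 minutes layover in Vantage Point → 18:46 UTC.
Add 15 hours 5 minutes leg 3 → 09:51 UTC (Oct 21).
Add 2 hours and 50 minutes layover in Baghdad → 12:41 UTC.
Add 10 hours 41 minutes leg 4 → 23:22 UTC.
Chennai is UTC+5:30, so local arrival = 23:22 + 5:30 = 04:52 on Oct 22.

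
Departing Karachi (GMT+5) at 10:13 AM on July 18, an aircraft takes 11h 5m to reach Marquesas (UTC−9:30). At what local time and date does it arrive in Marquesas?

6:48 AM on July 18

Convert departure to UTC: 10:13 AM − 5:00 = 5:13 AM UTC on Jul 18.
Add 11 hours 5 minutes travel time → 4:18 PM UTC.
Marquesas is UTC−9:30, so local arrival = 4:18 PM − 9:30 = 6:48 AM on Jul 18.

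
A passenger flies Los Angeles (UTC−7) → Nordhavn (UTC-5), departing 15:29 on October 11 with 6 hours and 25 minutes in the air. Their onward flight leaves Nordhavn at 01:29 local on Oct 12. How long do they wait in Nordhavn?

1 hour 35 minutes

Convert departure to UTC: 15:29 + 7:00 = 22:29 UTC on Oct 11.
Add 6 hours 25 minutes flight time → 04:54 UTC (Oct 12).
Nordhavn is UTC−5:00, so local arrival = 04:54 − 5:00 = 23:54 on Oct 11.
Layover = 01:29 − 23:54 (+1 day) = 1 hour 35 minutes.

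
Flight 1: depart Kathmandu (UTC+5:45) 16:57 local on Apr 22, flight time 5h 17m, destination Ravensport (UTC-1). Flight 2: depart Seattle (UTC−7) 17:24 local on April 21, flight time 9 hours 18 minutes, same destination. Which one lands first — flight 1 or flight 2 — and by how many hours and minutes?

the second, by 6 hours 47 minutes

Flight 1 in UTC: 16:57 − 5:45 = 11:12 on Apr 22.
+5 hours and 17 minutes → arrive 16:29 UTC on Apr 22.
Flight 2 in UTC: 17:24 + 7:00 = 00:24 on Apr 22.
+9 hours and 18 minutes → arrive 09:42 UTC on Apr 22.
Flight 2 lands earlier by 6 hours 47 minutes.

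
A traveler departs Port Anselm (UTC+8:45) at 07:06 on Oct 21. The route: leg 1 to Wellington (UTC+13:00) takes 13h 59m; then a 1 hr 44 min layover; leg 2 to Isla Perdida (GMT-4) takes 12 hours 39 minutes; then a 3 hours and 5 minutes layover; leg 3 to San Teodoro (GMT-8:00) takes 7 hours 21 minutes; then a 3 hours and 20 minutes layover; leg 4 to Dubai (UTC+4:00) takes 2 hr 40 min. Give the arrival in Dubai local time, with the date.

23:09 on October 22

Convert departure to UTC: 07:06 − 8:45 = 22:21 UTC on Oct 20.
Add 13 hours 59 minutes leg 1 → 12:20 UTC (Oct 21).
Add 1 hour 44 minutes layover in Wellington → 14:04 UTC.
Add 12 hours 39 minutes leg 2 → 02:43 UTC (Oct 22).
Add 3 hours 5 minutes layover in Isla Perdida → 05:48 UTC.
Add 7 hours and 21 minutes leg 3 → 13:09 UTC.
Add 3 hours and 20 minutes layover in San Teodoro → 16:29 UTC.
Add 2 hours 40 minutes leg 4 → 19:09 UTC.
Dubai is UTC+4:00, so local arrival = 19:09 + 4:00 = 23:09 on Oct 22.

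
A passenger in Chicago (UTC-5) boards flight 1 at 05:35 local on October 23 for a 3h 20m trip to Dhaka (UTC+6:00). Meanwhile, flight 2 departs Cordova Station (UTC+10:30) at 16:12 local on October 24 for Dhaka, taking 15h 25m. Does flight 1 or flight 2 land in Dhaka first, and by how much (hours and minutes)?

the first, by 31 hours 12 minutes

Flight 1 in UTC: 05:35 + 5:00 = 10:35 on Oct 23.
+3 hours 20 minutes → arrive 13:55 UTC on Oct 23.
Flight 2 in UTC: 16:12 − 10:30 = 05:42 on Oct 24.
+15 hours and 25 minutes → arrive 21:07 UTC on Oct 24.
Flight 1 lands earlier by 31 hours 12 minutes.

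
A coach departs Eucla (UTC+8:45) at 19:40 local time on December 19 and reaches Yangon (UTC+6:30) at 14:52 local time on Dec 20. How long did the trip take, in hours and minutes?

21 hours 27 minutes

Departure in UTC: 19:40 − 8:45 = 10:55 on Dec 19.
Arrival in UTC: 14:52 − 6:30 = 08:22 on Dec 20.
Elapsed = 08:22 − 10:55 (+1 day) = 21 hours 27 minutes.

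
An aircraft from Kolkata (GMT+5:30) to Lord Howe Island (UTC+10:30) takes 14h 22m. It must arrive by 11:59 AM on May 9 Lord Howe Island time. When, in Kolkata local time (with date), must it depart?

4:37 PM on May 8

Target arrival in UTC: 11:59 AM − 10:30 = 1:29 AM on May 9.
Subtract 14 hours 22 minutes → departure 11:07 AM UTC on May 8.
Kolkata is UTC+5:30: 11:07 AM + 5:30 = 4:37 PM on May 8.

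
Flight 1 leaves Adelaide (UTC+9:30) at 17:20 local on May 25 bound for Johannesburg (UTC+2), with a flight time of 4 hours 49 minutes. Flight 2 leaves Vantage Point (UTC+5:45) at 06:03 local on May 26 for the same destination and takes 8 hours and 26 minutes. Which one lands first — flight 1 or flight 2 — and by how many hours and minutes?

Flight 1 in UTC: 17:20 − 9:30 = 07:50 on May 25.
+4 hours and 49 minutes → arrive 12:39 UTC on May 25.
Flight 2 in UTC: 06:03 − 5:45 = 00:18 on May 26.
+8 hours 26 minutes → arrive 08:44 UTC on May 26.
Flight 1 lands earlier by 20 hours 5 minutes.

the first, by 20 hours 5 minutes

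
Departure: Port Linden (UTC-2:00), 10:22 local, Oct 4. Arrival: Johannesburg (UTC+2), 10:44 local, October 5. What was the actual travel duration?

20 hours 22 minutes

Departure in UTC: 10:22 + 2:00 = 12:22 on Oct 4.
Arrival in UTC: 10:44 − 2:00 = 08:44 on Oct 5.
Elapsed = 08:44 − 12:22 (+1 day) = 20 hours 22 minutes.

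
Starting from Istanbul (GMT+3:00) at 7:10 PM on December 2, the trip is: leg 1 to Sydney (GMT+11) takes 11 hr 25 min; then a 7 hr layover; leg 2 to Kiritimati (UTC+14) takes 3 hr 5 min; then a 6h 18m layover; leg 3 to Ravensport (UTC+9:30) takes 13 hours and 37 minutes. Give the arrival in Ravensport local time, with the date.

Convert departure to UTC: 7:10 PM − 3:00 = 4:10 PM UTC on Dec 2.
Add 11 hours 25 minutes leg 1 → 3:35 AM UTC (Dec 3).
Add 7 hours layover in Sydney → 10:35 AM UTC.
Add 3 hours and 5 minutes leg 2 → 1:40 PM UTC.
Add 6 hours and 18 minutes layover in Kiritimati → 7:58 PM UTC.
Add 13 hours 37 minutes leg 3 → 9:35 AM UTC (Dec 4).
Ravensport is UTC+9:30, so local arrival = 9:35 AM + 9:30 = 7:05 PM on Dec 4.

7:05 PM on Dec 4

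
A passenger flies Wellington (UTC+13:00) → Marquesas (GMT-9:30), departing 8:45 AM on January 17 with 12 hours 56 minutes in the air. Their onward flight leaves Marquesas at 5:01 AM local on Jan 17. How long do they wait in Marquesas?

5 hours 50 minutes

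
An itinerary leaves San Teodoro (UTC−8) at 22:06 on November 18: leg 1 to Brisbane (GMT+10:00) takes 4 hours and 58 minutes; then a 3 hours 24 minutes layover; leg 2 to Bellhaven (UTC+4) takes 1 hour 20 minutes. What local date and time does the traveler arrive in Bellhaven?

Convert departure to UTC: 22:06 + 8:00 = 06:06 UTC on Nov 19.
Add 4 hours and 58 minutes leg 1 → 11:04 UTC.
Add 3 hours 24 minutes layover in Brisbane → 14:28 UTC.
Add 1 hour 20 minutes leg 2 → 15:48 UTC.
Bellhaven is UTC+4:00, so local arrival = 15:48 + 4:00 = 19:48 on Nov 19.

19:48 on November 19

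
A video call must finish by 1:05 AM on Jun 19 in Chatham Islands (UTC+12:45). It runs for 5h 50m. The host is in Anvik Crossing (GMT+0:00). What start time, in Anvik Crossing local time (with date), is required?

Target end time in UTC: 1:05 AM − 12:45 = 12:20 PM on Jun 18.
Subtract 5 hours 50 minutes → start 6:30 AM UTC on Jun 18.
Anvik Crossing is UTC+0, so start is 6:30 AM on Jun 18.

6:30 AM on June 18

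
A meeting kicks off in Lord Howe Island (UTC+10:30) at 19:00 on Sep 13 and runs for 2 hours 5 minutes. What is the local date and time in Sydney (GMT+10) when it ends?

20:35 on Sep 13

Convert start to UTC: 19:00 − 10:30 = 08:30 UTC on Sep 13.
Add 2 hours 5 minutes duration → 10:35 UTC.
Sydney is UTC+10:00, so local end time = 10:35 + 10:00 = 20:35 on Sep 13.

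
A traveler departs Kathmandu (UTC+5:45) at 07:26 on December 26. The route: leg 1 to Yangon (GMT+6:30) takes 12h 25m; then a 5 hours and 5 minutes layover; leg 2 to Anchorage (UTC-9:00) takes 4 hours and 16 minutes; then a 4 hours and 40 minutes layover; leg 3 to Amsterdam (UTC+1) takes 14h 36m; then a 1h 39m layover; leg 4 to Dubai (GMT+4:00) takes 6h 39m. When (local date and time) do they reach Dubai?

Convert departure to UTC: 07:26 − 5:45 = 01:41 UTC on Dec 26.
Add 12 hours and 25 minutes leg 1 → 14:06 UTC.
Add 5 hours 5 minutes layover in Yangon → 19:11 UTC.
Add 4 hours 16 minutes leg 2 → 23:27 UTC.
Add 4 hours 40 minutes layover in Anchorage → 04:07 UTC (Dec 27).
Add 14 hours and 36 minutes leg 3 → 18:43 UTC.
Add 1 hour and 39 minutes layover in Amsterdam → 20:22 UTC.
Add 6 hours and 39 minutes leg 4 → 03:01 UTC (Dec 28).
Dubai is UTC+4:00, so local arrival = 03:01 + 4:00 = 07:01 on Dec 28.

07:01 on Dec 28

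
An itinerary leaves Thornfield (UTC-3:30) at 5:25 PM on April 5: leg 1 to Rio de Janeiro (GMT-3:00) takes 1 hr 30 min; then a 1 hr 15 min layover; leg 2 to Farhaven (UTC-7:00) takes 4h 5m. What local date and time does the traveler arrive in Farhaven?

8:45 PM on April 5

Convert departure to UTC: 5:25 PM + 3:30 = 8:55 PM UTC on Apr 5.
Add 1 hour and 30 minutes leg 1 → 10:25 PM UTC.
Add 1 hour 15 minutes layover in Rio de Janeiro → 11:40 PM UTC.
Add 4 hours 5 minutes leg 2 → 3:45 AM UTC (Apr 6).
Farhaven is UTC−7:00, so local arrival = 3:45 AM − 7:00 = 8:45 PM on Apr 5.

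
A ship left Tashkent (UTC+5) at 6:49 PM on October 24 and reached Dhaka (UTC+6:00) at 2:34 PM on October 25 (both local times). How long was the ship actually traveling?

18 hours 45 minutes

Departure in UTC: 6:49 PM − 5:00 = 1:49 PM on Oct 24.
Arrival in UTC: 2:34 PM − 6:00 = 8:34 AM on Oct 25.
Elapsed = 8:34 AM − 1:49 PM (+1 day) = 18 hours 45 minutes.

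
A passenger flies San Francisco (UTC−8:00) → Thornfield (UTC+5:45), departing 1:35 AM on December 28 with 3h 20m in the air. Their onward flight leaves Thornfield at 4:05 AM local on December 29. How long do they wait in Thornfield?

Convert departure to UTC: 1:35 AM + 8:00 = 9:35 AM UTC on Dec 28.
Add 3 hours and 20 minutes flight time → 12:55 PM UTC.
Thornfield is UTC+5:45, so local arrival = 12:55 PM + 5:45 = 6:40 PM on Dec 28.
Layover = 4:05 AM − 6:40 PM (+1 day) = 9 hours 25 minutes.

9 hours 25 minutes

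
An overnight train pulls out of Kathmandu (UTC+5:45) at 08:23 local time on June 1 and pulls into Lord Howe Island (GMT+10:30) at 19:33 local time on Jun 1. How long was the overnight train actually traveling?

6 hours 25 minutes

Lord Howe Island is 4:45 ahead of Kathmandu.
Clock-face elapsed time (ignoring zones) is 11 hours 10 minutes.
Actual elapsed = 11 hours 10 minutes − 4:45 = 6 hours 25 minutes.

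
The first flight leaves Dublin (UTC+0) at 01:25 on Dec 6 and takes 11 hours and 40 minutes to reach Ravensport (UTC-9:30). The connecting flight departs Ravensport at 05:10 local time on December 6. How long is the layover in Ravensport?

1 hour 35 minutes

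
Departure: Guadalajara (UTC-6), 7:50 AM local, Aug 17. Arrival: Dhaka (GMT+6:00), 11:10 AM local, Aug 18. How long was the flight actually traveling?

15 hours 20 minutes

Departure in UTC: 7:50 AM + 6:00 = 1:50 PM on Aug 17.
Arrival in UTC: 11:10 AM − 6:00 = 5:10 AM on Aug 18.
Elapsed = 5:10 AM − 1:50 PM (+1 day) = 15 hours 20 minutes.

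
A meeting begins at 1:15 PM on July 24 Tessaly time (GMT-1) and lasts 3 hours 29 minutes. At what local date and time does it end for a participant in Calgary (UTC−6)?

11:44 AM on July 24

Convert start to UTC: 1:15 PM + 1:00 = 2:15 PM UTC on Jul 24.
Add 3 hours 29 minutes duration → 5:44 PM UTC.
Calgary is UTC−6:00, so local end time = 5:44 PM − 6:00 = 11:44 AM on Jul 24.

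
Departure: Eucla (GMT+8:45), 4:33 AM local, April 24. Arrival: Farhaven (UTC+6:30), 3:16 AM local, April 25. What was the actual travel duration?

24 hours 58 minutes

Departure in UTC: 4:33 AM − 8:45 = 7:48 PM on Apr 23.
Arrival in UTC: 3:16 AM − 6:30 = 8:46 PM on Apr 24.
Elapsed = 8:46 PM − 7:48 PM (+1 day) = 24 hours 58 minutes.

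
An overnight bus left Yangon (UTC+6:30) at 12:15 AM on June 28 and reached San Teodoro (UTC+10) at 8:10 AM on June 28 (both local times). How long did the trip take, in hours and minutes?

4 hours 25 minutes

San Teodoro is 3:30 ahead of Yangon.
Clock-face elapsed time (ignoring zones) is 7 hours 55 minutes.
Actual elapsed = 7 hours 55 minutes − 3:30 = 4 hours 25 minutes.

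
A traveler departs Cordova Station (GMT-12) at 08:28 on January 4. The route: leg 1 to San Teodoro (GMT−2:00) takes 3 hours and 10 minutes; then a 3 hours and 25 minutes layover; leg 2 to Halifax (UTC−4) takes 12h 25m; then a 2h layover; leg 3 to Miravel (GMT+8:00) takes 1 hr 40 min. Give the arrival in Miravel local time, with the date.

Convert departure to UTC: 08:28 + 12:00 = 20:28 UTC on Jan 4.
Add 3 hours 10 minutes leg 1 → 23:38 UTC.
Add 3 hours 25 minutes layover in San Teodoro → 03:03 UTC (Jan 5).
Add 12 hours 25 minutes leg 2 → 15:28 UTC.
Add 2 hours layover in Halifax → 17:28 UTC.
Add 1 hour 40 minutes leg 3 → 19:08 UTC.
Miravel is UTC+8:00, so local arrival = 19:08 + 8:00 = 03:08 on Jan 6.

03:08 on Jan 6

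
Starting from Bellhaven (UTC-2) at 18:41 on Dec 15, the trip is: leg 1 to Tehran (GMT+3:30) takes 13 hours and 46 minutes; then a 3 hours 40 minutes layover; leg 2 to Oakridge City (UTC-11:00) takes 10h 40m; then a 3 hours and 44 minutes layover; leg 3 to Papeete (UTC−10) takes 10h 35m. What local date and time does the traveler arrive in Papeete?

Convert departure to UTC: 18:41 + 2:00 = 20:41 UTC on Dec 15.
Add 13 hours and 46 minutes leg 1 → 10:27 UTC (Dec 16).
Add 3 hours and 40 minutes layover in Tehran → 14:07 UTC.
Add 10 hours 40 minutes leg 2 → 00:47 UTC (Dec 17).
Add 3 hours and 44 minutes layover in Oakridge City → 04:31 UTC.
Add 10 hours and 35 minutes leg 3 → 15:06 UTC.
Papeete is UTC−10:00, so local arrival = 15:06 − 10:00 = 05:06 on Dec 17.

05:06 on Dec 17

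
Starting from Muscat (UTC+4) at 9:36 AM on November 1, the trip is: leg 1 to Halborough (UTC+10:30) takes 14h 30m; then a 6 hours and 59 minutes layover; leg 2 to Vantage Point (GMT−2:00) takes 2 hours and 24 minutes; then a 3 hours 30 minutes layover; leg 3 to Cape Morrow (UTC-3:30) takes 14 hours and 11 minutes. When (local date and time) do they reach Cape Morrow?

Convert departure to UTC: 9:36 AM − 4:00 = 5:36 AM UTC on Nov 1.
Add 14 hours and 30 minutes leg 1 → 8:06 PM UTC.
Add 6 hours and 59 minutes layover in Halborough → 3:05 AM UTC (Nov 2).
Add 2 hours and 24 minutes leg 2 → 5:29 AM UTC.
Add 3 hours and 30 minutes layover in Vantage Point → 8:59 AM UTC.
Add 14 hours 11 minutes leg 3 → 11:10 PM UTC.
Cape Morrow is UTC−3:30, so local arrival = 11:10 PM − 3:30 = 7:40 PM on Nov 2.

7:40 PM on Nov 2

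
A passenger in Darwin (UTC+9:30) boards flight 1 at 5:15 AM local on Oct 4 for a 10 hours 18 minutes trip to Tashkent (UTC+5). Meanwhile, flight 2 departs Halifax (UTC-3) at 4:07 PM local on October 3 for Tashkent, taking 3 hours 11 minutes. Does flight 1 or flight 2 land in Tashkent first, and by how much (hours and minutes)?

the second, by 7 hours 45 minutes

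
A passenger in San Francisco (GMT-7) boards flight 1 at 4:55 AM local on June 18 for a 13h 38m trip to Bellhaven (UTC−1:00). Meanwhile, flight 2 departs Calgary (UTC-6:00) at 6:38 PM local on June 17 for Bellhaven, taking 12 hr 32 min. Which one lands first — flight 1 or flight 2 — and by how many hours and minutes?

the second, by 12 hours 23 minutes

Flight 1 in UTC: 4:55 AM + 7:00 = 11:55 AM on Jun 18.
+13 hours 38 minutes → arrive 1:33 AM UTC on Jun 19.
Flight 2 in UTC: 6:38 PM + 6:00 = 12:38 AM on Jun 18.
+12 hours 32 minutes → arrive 1:10 PM UTC on Jun 18.
Flight 2 lands earlier by 12 hours 23 minutes.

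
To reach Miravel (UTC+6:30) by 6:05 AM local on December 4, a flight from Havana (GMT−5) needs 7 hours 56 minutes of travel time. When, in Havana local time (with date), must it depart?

10:39 AM on Dec 3

Target arrival in UTC: 6:05 AM − 6:30 = 11:35 PM on Dec 3.
Subtract 7 hours 56 minutes → departure 3:39 PM UTC on Dec 3.
Havana is UTC−5:00: 3:39 PM − 5:00 = 10:39 AM on Dec 3.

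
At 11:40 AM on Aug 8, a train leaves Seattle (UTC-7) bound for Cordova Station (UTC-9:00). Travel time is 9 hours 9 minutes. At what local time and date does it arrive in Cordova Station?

6:49 PM on August 8

Convert departure to UTC: 11:40 AM + 7:00 = 6:40 PM UTC on Aug 8.
Add 9 hours 9 minutes travel time → 3:49 AM UTC (Aug 9).
Cordova Station is UTC−9:00, so local arrival = 3:49 AM − 9:00 = 6:49 PM on Aug 8.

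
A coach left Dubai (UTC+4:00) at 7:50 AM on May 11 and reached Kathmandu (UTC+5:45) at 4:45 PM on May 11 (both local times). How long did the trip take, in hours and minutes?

Departure in UTC: 7:50 AM − 4:00 = 3:50 AM on May 11.
Arrival in UTC: 4:45 PM − 5:45 = 11:00 AM on May 11.
Elapsed = 11:00 AM − 3:50 AM = 7 hours 10 minutes.

7 hours 10 minutes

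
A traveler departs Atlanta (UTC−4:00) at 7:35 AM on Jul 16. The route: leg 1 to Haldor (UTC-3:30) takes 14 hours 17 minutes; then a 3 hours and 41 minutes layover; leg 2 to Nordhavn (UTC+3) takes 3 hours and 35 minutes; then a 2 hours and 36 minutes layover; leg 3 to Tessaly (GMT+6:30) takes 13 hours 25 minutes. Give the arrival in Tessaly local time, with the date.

Convert departure to UTC: 7:35 AM + 4:00 = 11:35 AM UTC on Jul 16.
Add 14 hours and 17 minutes leg 1 → 1:52 AM UTC (Jul 17).
Add 3 hours and 41 minutes layover in Haldor → 5:33 AM UTC.
Add 3 hours and 35 minutes leg 2 → 9:08 AM UTC.
Add 2 hours and 36 minutes layover in Nordhavn → 11:44 AM UTC.
Add 13 hours and 25 minutes leg 3 → 1:09 AM UTC (Jul 18).
Tessaly is UTC+6:30, so local arrival = 1:09 AM + 6:30 = 7:39 AM on Jul 18.

7:39 AM on July 18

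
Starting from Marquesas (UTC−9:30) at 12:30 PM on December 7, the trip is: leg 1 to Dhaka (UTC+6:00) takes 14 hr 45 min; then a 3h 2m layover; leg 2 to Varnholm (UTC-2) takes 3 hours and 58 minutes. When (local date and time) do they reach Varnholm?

Convert departure to UTC: 12:30 PM + 9:30 = 10:00 PM UTC on Dec 7.
Add 14 hours 45 minutes leg 1 → 12:45 PM UTC (Dec 8).
Add 3 hours and 2 minutes layover in Dhaka → 3:47 PM UTC.
Add 3 hours 58 minutes leg 2 → 7:45 PM UTC.
Varnholm is UTC−2:00, so local arrival = 7:45 PM − 2:00 = 5:45 PM on Dec 8.

5:45 PM on December 8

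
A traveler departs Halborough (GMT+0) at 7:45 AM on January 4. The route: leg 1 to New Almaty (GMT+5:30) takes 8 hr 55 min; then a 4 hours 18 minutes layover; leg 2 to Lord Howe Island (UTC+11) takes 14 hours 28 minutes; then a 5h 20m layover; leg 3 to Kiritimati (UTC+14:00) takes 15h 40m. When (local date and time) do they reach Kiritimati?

Halborough is at UTC+0, so departure is already 7:45 AM UTC on Jan 4.
Add 8 hours 55 minutes leg 1 → 4:40 PM UTC.
Add 4 hours and 18 minutes layover in New Almaty → 8:58 PM UTC.
Add 14 hours 28 minutes leg 2 → 11:26 AM UTC (Jan 5).
Add 5 hours 20 minutes layover in Lord Howe Island → 4:46 PM UTC.
Add 15 hours 40 minutes leg 3 → 8:26 AM UTC (Jan 6).
Kiritimati is UTC+14:00, so local arrival = 8:26 AM + 14:00 = 10:26 PM on Jan 6.

10:26 PM on Jan 6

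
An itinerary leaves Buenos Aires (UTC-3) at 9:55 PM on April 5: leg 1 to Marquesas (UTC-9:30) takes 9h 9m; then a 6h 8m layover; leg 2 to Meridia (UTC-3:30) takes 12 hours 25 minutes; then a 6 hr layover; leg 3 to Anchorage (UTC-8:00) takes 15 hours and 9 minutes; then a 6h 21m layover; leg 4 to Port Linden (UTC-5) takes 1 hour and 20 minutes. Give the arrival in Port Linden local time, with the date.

4:27 AM on April 8

Convert departure to UTC: 9:55 PM + 3:00 = 12:55 AM UTC on Apr 6.
Add 9 hours and 9 minutes leg 1 → 10:04 AM UTC.
Add 6 hours 8 minutes layover in Marquesas → 4:12 PM UTC.
Add 12 hours 25 minutes leg 2 → 4:37 AM UTC (Apr 7).
Add 6 hours layover in Meridia → 10:37 AM UTC.
Add 15 hours and 9 minutes leg 3 → 1:46 AM UTC (Apr 8).
Add 6 hours 21 minutes layover in Anchorage → 8:07 AM UTC.
Add 1 hour and 20 minutes leg 4 → 9:27 AM UTC.
Port Linden is UTC−5:00, so local arrival = 9:27 AM − 5:00 = 4:27 AM on Apr 8.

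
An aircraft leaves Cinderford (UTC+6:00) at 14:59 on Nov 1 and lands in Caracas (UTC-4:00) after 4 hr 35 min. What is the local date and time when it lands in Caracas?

Convert departure to UTC: 14:59 − 6:00 = 08:59 UTC on Nov 1.
Add 4 hours and 35 minutes travel time → 13:34 UTC.
Caracas is UTC−4:00, so local arrival = 13:34 − 4:00 = 09:34 on Nov 1.

09:34 on November 1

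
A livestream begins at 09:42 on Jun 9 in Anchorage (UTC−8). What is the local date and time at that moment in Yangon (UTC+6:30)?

00:12 on June 10

In UTC: 09:42 + 8:00 = 17:42 on Jun 9.
Yangon is UTC+6:30: 17:42 + 6:30 = 00:12 on Jun 10.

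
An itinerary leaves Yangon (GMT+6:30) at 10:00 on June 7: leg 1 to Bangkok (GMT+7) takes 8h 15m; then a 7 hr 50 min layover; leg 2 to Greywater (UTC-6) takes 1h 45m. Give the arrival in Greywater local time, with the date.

Convert departure to UTC: 10:00 − 6:30 = 03:30 UTC on Jun 7.
Add 8 hours 15 minutes leg 1 → 11:45 UTC.
Add 7 hours and 50 minutes layover in Bangkok → 19:35 UTC.
Add 1 hour and 45 minutes leg 2 → 21:20 UTC.
Greywater is UTC−6:00, so local arrival = 21:20 − 6:00 = 15:20 on Jun 7.

15:20 on Jun 7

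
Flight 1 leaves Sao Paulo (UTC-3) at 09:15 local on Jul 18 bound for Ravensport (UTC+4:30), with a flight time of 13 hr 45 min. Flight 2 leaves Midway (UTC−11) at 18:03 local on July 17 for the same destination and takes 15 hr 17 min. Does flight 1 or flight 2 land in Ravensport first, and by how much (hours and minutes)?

the second, by 5 hours 40 minutes

Flight 1 in UTC: 09:15 + 3:00 = 12:15 on Jul 18.
+13 hours and 45 minutes → arrive 02:00 UTC on Jul 19.
Flight 2 in UTC: 18:03 + 11:00 = 05:03 on Jul 18.
+15 hours and 17 minutes → arrive 20:20 UTC on Jul 18.
Flight 2 lands earlier by 5 hours 40 minutes.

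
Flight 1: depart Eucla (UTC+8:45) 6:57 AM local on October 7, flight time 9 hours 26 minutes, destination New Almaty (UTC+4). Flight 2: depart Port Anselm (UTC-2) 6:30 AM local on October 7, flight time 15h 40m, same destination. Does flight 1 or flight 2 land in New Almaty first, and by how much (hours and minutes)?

the first, by 16 hours 32 minutes

Flight 1 in UTC: 6:57 AM − 8:45 = 10:12 PM on Oct 6.
+9 hours and 26 minutes → arrive 7:38 AM UTC on Oct 7.
Flight 2 in UTC: 6:30 AM + 2:00 = 8:30 AM on Oct 7.
+15 hours and 40 minutes → arrive 12:10 AM UTC on Oct 8.
Flight 1 lands earlier by 16 hours 32 minutes.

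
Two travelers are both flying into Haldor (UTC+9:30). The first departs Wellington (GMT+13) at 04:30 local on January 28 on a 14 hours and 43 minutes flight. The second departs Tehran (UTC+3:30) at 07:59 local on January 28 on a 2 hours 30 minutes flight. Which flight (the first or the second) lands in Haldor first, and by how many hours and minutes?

the first, by 46 minutes

Flight 1 in UTC: 04:30 − 13:00 = 15:30 on Jan 27.
+14 hours and 43 minutes → arrive 06:13 UTC on Jan 28.
Flight 2 in UTC: 07:59 − 3:30 = 04:29 on Jan 28.
+2 hours 30 minutes → arrive 06:59 UTC on Jan 28.
Flight 1 lands earlier by 46 minutes.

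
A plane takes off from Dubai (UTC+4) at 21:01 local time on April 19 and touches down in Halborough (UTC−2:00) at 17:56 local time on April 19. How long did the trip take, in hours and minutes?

2 hours 55 minutes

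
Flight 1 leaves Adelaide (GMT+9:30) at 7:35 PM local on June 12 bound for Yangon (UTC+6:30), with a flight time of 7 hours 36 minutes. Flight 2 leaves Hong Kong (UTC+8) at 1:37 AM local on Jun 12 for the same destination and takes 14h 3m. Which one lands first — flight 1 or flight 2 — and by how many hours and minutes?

Flight 1 in UTC: 7:35 PM − 9:30 = 10:05 AM on Jun 12.
+7 hours and 36 minutes → arrive 5:41 PM UTC on Jun 12.
Flight 2 in UTC: 1:37 AM − 8:00 = 5:37 PM on Jun 11.
+14 hours 3 minutes → arrive 7:40 AM UTC on Jun 12.
Flight 2 lands earlier by 10 hours 1 minute.

the second, by 10 hours 1 minute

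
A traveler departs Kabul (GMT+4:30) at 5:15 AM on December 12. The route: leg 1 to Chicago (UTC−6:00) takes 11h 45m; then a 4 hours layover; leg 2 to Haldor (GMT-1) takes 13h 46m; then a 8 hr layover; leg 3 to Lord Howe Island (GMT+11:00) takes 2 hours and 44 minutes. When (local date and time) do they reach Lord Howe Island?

Convert departure to UTC: 5:15 AM − 4:30 = 12:45 AM UTC on Dec 12.
Add 11 hours and 45 minutes leg 1 → 12:30 PM UTC.
Add 4 hours layover in Chicago → 4:30 PM UTC.
Add 13 hours 46 minutes leg 2 → 6:16 AM UTC (Dec 13).
Add 8 hours layover in Haldor → 2:16 PM UTC.
Add 2 hours and 44 minutes leg 3 → 5:00 PM UTC.
Lord Howe Island is UTC+11:00, so local arrival = 5:00 PM + 11:00 = 4:00 AM on Dec 14.

4:00 AM on Dec 14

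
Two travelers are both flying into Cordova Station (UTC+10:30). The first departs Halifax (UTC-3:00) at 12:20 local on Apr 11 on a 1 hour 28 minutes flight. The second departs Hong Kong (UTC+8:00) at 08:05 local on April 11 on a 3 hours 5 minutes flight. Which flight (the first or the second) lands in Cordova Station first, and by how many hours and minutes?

Flight 1 in UTC: 12:20 + 3:00 = 15:20 on Apr 11.
+1 hour and 28 minutes → arrive 16:48 UTC on Apr 11.
Flight 2 in UTC: 08:05 − 8:00 = 00:05 on Apr 11.
+3 hours and 5 minutes → arrive 03:10 UTC on Apr 11.
Flight 2 lands earlier by 13 hours 38 minutes.

the second, by 13 hours 38 minutes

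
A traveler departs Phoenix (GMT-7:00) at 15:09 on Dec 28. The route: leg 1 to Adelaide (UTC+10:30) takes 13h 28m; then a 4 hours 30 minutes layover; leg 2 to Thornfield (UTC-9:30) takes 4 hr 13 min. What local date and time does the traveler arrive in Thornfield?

10:50 on Dec 29

Convert departure to UTC: 15:09 + 7:00 = 22:09 UTC on Dec 28.
Add 13 hours 28 minutes leg 1 → 11:37 UTC (Dec 29).
Add 4 hours and 30 minutes layover in Adelaide → 16:07 UTC.
Add 4 hours and 13 minutes leg 2 → 20:20 UTC.
Thornfield is UTC−9:30, so local arrival = 20:20 − 9:30 = 10:50 on Dec 29.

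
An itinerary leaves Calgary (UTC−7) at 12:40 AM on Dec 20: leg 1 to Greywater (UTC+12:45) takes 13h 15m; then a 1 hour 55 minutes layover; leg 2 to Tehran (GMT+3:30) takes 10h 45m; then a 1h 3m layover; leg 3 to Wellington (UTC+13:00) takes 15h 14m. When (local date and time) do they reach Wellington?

2:52 PM on Dec 22

Convert departure to UTC: 12:40 AM + 7:00 = 7:40 AM UTC on Dec 20.
Add 13 hours 15 minutes leg 1 → 8:55 PM UTC.
Add 1 hour and 55 minutes layover in Greywater → 10:50 PM UTC.
Add 10 hours and 45 minutes leg 2 → 9:35 AM UTC (Dec 21).
Add 1 hour 3 minutes layover in Tehran → 10:38 AM UTC.
Add 15 hours and 14 minutes leg 3 → 1:52 AM UTC (Dec 22).
Wellington is UTC+13:00, so local arrival = 1:52 AM + 13:00 = 2:52 PM on Dec 22.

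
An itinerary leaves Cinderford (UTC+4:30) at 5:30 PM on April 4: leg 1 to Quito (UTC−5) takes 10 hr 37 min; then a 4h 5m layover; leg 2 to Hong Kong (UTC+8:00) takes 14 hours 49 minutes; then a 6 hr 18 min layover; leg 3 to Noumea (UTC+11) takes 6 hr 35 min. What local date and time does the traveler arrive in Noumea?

6:24 PM on April 6

Convert departure to UTC: 5:30 PM − 4:30 = 1:00 PM UTC on Apr 4.
Add 10 hours and 37 minutes leg 1 → 11:37 PM UTC.
Add 4 hours and 5 minutes layover in Quito → 3:42 AM UTC (Apr 5).
Add 14 hours and 49 minutes leg 2 → 6:31 PM UTC.
Add 6 hours 18 minutes layover in Hong Kong → 12:49 AM UTC (Apr 6).
Add 6 hours 35 minutes leg 3 → 7:24 AM UTC.
Noumea is UTC+11:00, so local arrival = 7:24 AM + 11:00 = 6:24 PM on Apr 6.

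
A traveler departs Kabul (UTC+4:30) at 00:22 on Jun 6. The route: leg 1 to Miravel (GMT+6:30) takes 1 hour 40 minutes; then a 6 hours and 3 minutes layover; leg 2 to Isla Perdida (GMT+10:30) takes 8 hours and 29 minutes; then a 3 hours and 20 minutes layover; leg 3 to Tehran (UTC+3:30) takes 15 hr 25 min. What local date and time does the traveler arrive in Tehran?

Convert departure to UTC: 00:22 − 4:30 = 19:52 UTC on Jun 5.
Add 1 hour 40 minutes leg 1 → 21:32 UTC.
Add 6 hours and 3 minutes layover in Miravel → 03:35 UTC (Jun 6).
Add 8 hours and 29 minutes leg 2 → 12:04 UTC.
Add 3 hours 20 minutes layover in Isla Perdida → 15:24 UTC.
Add 15 hours 25 minutes leg 3 → 06:49 UTC (Jun 7).
Tehran is UTC+3:30, so local arrival = 06:49 + 3:30 = 10:19 on Jun 7.

10:19 on Jun 7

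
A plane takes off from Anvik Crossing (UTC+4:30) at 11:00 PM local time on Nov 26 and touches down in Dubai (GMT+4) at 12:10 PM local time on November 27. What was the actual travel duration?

13 hours 40 minutes

Dubai is 0:30 behind Anvik Crossing.
Clock-face elapsed time (ignoring zones) is 13 hours 10 minutes.
Actual elapsed = 13 hours 10 minutes + 0:30 = 13 hours 40 minutes.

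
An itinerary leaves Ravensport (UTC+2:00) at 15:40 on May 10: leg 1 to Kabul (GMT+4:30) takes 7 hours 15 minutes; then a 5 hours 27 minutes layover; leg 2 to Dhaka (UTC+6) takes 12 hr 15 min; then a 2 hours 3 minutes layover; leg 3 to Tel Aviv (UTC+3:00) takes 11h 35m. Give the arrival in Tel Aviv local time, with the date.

Convert departure to UTC: 15:40 − 2:00 = 13:40 UTC on May 10.
Add 7 hours 15 minutes leg 1 → 20:55 UTC.
Add 5 hours 27 minutes layover in Kabul → 02:22 UTC (May 11).
Add 12 hours and 15 minutes leg 2 → 14:37 UTC.
Add 2 hours and 3 minutes layover in Dhaka → 16:40 UTC.
Add 11 hours 35 minutes leg 3 → 04:15 UTC (May 12).
Tel Aviv is UTC+3:00, so local arrival = 04:15 + 3:00 = 07:15 on May 12.

07:15 on May 12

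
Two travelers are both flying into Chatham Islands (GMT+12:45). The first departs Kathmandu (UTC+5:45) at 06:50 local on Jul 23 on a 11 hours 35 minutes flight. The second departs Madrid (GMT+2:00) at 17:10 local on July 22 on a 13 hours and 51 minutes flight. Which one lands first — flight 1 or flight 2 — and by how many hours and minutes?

Flight 1 in UTC: 06:50 − 5:45 = 01:05 on Jul 23.
+11 hours and 35 minutes → arrive 12:40 UTC on Jul 23.
Flight 2 in UTC: 17:10 − 2:00 = 15:10 on Jul 22.
+13 hours 51 minutes → arrive 05:01 UTC on Jul 23.
Flight 2 lands earlier by 7 hours 39 minutes.

the second, by 7 hours 39 minutes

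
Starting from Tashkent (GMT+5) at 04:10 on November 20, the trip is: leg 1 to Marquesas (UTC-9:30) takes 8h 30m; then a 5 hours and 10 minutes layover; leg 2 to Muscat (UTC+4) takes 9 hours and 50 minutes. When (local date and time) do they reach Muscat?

02:40 on Nov 21

Convert departure to UTC: 04:10 − 5:00 = 23:10 UTC on Nov 19.
Add 8 hours 30 minutes leg 1 → 07:40 UTC (Nov 20).
Add 5 hours 10 minutes layover in Marquesas → 12:50 UTC.
Add 9 hours and 50 minutes leg 2 → 22:40 UTC.
Muscat is UTC+4:00, so local arrival = 22:40 + 4:00 = 02:40 on Nov 21.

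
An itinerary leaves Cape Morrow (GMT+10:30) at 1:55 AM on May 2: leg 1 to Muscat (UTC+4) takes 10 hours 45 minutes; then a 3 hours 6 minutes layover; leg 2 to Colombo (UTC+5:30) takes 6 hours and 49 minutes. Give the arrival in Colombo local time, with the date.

5:35 PM on May 2

Convert departure to UTC: 1:55 AM − 10:30 = 3:25 PM UTC on May 1.
Add 10 hours and 45 minutes leg 1 → 2:10 AM UTC (May 2).
Add 3 hours and 6 minutes layover in Muscat → 5:16 AM UTC.
Add 6 hours and 49 minutes leg 2 → 12:05 PM UTC.
Colombo is UTC+5:30, so local arrival = 12:05 PM + 5:30 = 5:35 PM on May 2.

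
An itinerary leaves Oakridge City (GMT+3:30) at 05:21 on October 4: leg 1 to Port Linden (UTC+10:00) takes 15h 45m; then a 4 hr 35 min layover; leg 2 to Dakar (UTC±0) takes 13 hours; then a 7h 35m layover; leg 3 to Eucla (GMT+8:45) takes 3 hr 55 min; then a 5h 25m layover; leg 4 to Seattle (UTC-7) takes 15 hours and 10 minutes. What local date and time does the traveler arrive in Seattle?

Convert departure to UTC: 05:21 − 3:30 = 01:51 UTC on Oct 4.
Add 15 hours 45 minutes leg 1 → 17:36 UTC.
Add 4 hours 35 minutes layover in Port Linden → 22:11 UTC.
Add 13 hours leg 2 → 11:11 UTC (Oct 5).
Add 7 hours and 35 minutes layover in Dakar → 18:46 UTC.
Add 3 hours 55 minutes leg 3 → 22:41 UTC.
Add 5 hours and 25 minutes layover in Eucla → 04:06 UTC (Oct 6).
Add 15 hours and 10 minutes leg 4 → 19:16 UTC.
Seattle is UTC−7:00, so local arrival = 19:16 − 7:00 = 12:16 on Oct 6.

12:16 on Oct 6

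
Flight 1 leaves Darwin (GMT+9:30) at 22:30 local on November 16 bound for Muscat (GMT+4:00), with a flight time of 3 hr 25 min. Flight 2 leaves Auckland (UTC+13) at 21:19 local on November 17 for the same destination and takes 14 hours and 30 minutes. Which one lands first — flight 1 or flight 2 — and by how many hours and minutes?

the first, by 30 hours 24 minutes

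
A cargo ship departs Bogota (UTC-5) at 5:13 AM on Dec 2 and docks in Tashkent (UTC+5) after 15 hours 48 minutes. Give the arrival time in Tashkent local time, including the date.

7:01 AM on Dec 3

Tashkent is 10:00 ahead of Bogota.
After 15 hours and 48 minutes it is 9:01 PM in Bogota.
Shift by the zone difference: 9:01 PM + 10:00 = 7:01 AM on Dec 3 in Tashkent.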